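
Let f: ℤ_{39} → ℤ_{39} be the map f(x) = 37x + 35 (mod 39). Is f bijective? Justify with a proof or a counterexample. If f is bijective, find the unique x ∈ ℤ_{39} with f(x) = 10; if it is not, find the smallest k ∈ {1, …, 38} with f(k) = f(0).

Suppose f(s) = f(t) in ℤ_{39}. Then 37s + 35 ≡ 37t + 35 (mod 39), therefore 37(s − t) ≡ 0 (mod 39).
Since gcd(37, 39) = 1, 37 is invertible modulo 39, thus s − t ≡ 0 (mod 39), i.e. s = t.
We now compute 37⁻¹ mod 39 explicitly. Euclid's algorithm: 39 = 1·37 + 2, 37 = 18·2 + 1; back-substituting gives 1 = 19·37 − 18·39, so 37⁻¹ ≡ 19 (mod 39).
For any y ∈ ℤ_{39}, x = 19(y − 35) mod 39 satisfies f(x) = 37·19(y − 35) + 35 ≡ y (since 37·19 ≡ 1 mod 39). So every y has a preimage.
Thus f is bijective.
Since f is bijective, we find f⁻¹(10): we need 37x ≡ 10 − 35 ≡ 14 (mod 39). Using 37⁻¹ = 19: x ≡ 19·14 = 266 = 6·39 + 32, so x = 32.
Check: f(32) = 37·32 + 35 = 1219 = 31·39 + 10 ≡ 10 (mod 39).

32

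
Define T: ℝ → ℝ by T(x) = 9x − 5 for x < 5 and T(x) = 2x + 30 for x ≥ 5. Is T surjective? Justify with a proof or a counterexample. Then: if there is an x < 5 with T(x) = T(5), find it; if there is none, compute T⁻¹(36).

41/9

Both pieces are strictly increasing (slopes 9 and 2), so each is injective on its own interval.
The left piece maps (−∞, 5) onto (−∞, 40); the right piece maps [5, ∞) onto [40, ∞).
These images together cover ℝ, so T is surjective.
Because the two images are disjoint, no x < 5 has T(x) = T(5), so we compute T⁻¹(36): 36 lies in (−∞, 40), so solve 9x − 5 = 36: x = (36 + 5)/9 = 41/9.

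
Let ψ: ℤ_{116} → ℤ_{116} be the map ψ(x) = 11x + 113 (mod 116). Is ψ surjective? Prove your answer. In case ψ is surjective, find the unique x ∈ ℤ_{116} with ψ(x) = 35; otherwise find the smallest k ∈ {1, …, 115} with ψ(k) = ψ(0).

Recall: surjectivity means every element of the codomain has a preimage under ψ.
Since gcd(11, 116) = 1, 11 is invertible modulo 116. Euclid's algorithm: 116 = 10·11 + 6, 11 = 1·6 + 5, 6 = 1·5 + 1; back-substituting gives 1 = 95·11 − 9·116, so 11⁻¹ ≡ 95 (mod 116).
For any y ∈ ℤ_{116}, x = 95(y − 113) mod 116 satisfies ψ(x) = 11·95(y − 113) + 113 ≡ y (since 11·95 ≡ 1 mod 116). So every y has a preimage.
Thus ψ is surjective.
Since ψ is surjective, we compute ψ⁻¹(35): solve 11x + 113 ≡ 35 (mod 116), i.e. 11x ≡ 38 (mod 116).
Multiplying by 11⁻¹ = 95 gives x ≡ 95·38 = 3610 = 31·116 + 14 ≡ 14 (mod 116).
Check: ψ(14) = 11·14 + 113 = 267 = 2·116 + 35 ≡ 35 (mod 116).

14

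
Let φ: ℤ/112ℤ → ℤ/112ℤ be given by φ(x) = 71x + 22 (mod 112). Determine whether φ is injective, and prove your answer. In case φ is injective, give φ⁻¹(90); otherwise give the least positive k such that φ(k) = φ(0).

12

If φ(u) = φ(v), then 71u ≡ 71v (mod 112). Because gcd(71, 112) = 1, we may cancel 71 to get u ≡ v (mod 112).
Hence φ is injective.
We now compute 71⁻¹ mod 112 explicitly. Euclid's algorithm: 112 = 1·71 + 41, 71 = 1·41 + 30, 41 = 1·30 + 11, 30 = 2·11 + 8, 11 = 1·8 + 3, 8 = 2·3 + 2, 3 = 1·2 + 1; back-substituting gives 1 = 71·71 − 45·112, so 71⁻¹ ≡ 71 (mod 112).
Since φ is injective, we find φ⁻¹(90): we need 71x ≡ 90 − 22 ≡ 68 (mod 112). Using 71⁻¹ = 71: x ≡ 71·68 = 4828 = 43·112 + 12, so x = 12.
Check: φ(12) = 71·12 + 22 = 874 = 7·112 + 90 ≡ 90 (mod 112).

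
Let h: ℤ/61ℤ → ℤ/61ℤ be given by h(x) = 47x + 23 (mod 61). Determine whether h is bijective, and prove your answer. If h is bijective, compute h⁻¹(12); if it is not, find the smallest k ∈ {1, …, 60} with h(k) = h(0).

Suppose h(a) = h(b) in ℤ/61ℤ. Then 47a + 23 ≡ 47b + 23 (mod 61), hence 47(a − b) ≡ 0 (mod 61).
Since gcd(47, 61) = 1, 47 is invertible modulo 61, thus a − b ≡ 0 (mod 61), i.e. a = b.
We now compute 47⁻¹ mod 61 explicitly. Euclid's algorithm: 61 = 1·47 + 14, 47 = 3·14 + 5, 14 = 2·5 + 4, 5 = 1·4 + 1; back-substituting gives 1 = 13·47 − 10·61, so 47⁻¹ ≡ 13 (mod 61).
Then y ↦ 13(y − 23) is a two-sided inverse to h, so every y ∈ ℤ/61ℤ has a preimage.
Hence h is bijective.
Since h is bijective, we find h⁻¹(12): we need 47x ≡ 12 − 23 ≡ 50 (mod 61). Using 47⁻¹ = 13: x ≡ 13·50 = 650 = 10·61 + 40, so x = 40.
Check: h(40) = 47·40 + 23 = 1903 = 31·61 + 12 ≡ 12 (mod 61).

40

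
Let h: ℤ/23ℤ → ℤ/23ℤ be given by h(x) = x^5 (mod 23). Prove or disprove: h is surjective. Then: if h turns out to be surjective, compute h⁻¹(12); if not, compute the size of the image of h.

4

Since 23 is prime, the nonzero elements of ℤ/23ℤ form a cyclic group of order 22.
As gcd(5, 22) = 1, raising to the 5th power is a bijection on this group: if s^5 ≡ t^5 then (st^{−1})^5 = 1, and the only element of order dividing gcd(5, 22) = 1 is 1, so s = t.
With h(0) = 0 this makes h injective on all of ℤ/23ℤ, hence bijective (finite equal-size domain and codomain). In particular h is surjective.
Since h is surjective, we find the preimage of 12. The inverse of x ↦ x^5 on (ℤ/23ℤ)^× is x ↦ x^9, because 5·9 = 45 = 2·22 + 1 ≡ 1 (mod 22) and x^{22} = 1 for x ≠ 0 (Fermat). So h⁻¹(12) = 12^9 mod 23.
Repeated squaring mod 23: 12^1 ≡ 12, 12^2 ≡ 12² = 144 ≡ 6, 12^4 ≡ 6² = 36 ≡ 13, 12^8 ≡ 13² = 169 ≡ 8. Since 9 = 8 + 1, 12^9 ≡ 8·12: 8·12 = 96 ≡ 4. So 12^9 ≡ 4 (mod 23).
Hence h⁻¹(12) = 4.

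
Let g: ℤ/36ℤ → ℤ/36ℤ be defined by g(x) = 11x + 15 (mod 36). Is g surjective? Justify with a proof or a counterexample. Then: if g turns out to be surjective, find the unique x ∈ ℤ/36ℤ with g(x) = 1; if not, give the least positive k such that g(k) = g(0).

2

Since gcd(11, 36) = 1, 11 is invertible modulo 36. Euclid's algorithm: 36 = 3·11 + 3, 11 = 3·3 + 2, 3 = 1·2 + 1; back-substituting gives 1 = 23·11 − 7·36, so 11⁻¹ ≡ 23 (mod 36).
Then y ↦ 23(y − 15) is a two-sided inverse to g, so every y ∈ ℤ/36ℤ has a preimage.
Thus g is surjective.
Since g is surjective, we compute g⁻¹(1): solve 11x + 15 ≡ 1 (mod 36), i.e. 11x ≡ 22 (mod 36).
Multiplying by 11⁻¹ = 23 gives x ≡ 23·22 = 506 = 14·36 + 2 ≡ 2 (mod 36).
Check: g(2) = 11·2 + 15 = 37 = 1·36 + 1 ≡ 1 (mod 36).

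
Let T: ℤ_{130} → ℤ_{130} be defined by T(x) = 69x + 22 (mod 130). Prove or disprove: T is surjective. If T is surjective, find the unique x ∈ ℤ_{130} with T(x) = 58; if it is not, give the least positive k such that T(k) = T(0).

74

Since gcd(69, 130) = 1, 69 is invertible modulo 130. Euclid's algorithm: 130 = 1·69 + 61, 69 = 1·61 + 8, 61 = 7·8 + 5, 8 = 1·5 + 3, 5 = 1·3 + 2, 3 = 1·2 + 1; back-substituting gives 1 = 49·69 − 26·130, so 69⁻¹ ≡ 49 (mod 130).
Then y ↦ 49(y − 22) is a two-sided inverse to T, so every y ∈ ℤ_{130} has a preimage.
Therefore T is surjective.
Since T is surjective, we compute T⁻¹(58): solve 69x + 22 ≡ 58 (mod 130), i.e. 69x ≡ 36 (mod 130).
Multiplying by 69⁻¹ = 49 gives x ≡ 49·36 = 1764 = 13·130 + 74 ≡ 74 (mod 130).
Check: T(74) = 69·74 + 22 = 5128 = 39·130 + 58 ≡ 58 (mod 130).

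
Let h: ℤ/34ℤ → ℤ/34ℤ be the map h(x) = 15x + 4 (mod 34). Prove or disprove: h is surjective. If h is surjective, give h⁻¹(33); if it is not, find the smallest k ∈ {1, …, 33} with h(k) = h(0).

Recall: surjectivity means every element of the codomain has a preimage under h.
Since gcd(15, 34) = 1, 15 is invertible modulo 34. Euclid's algorithm: 34 = 2·15 + 4, 15 = 3·4 + 3, 4 = 1·3 + 1; back-substituting gives 1 = 25·15 − 11·34, so 15⁻¹ ≡ 25 (mod 34).
For any y ∈ ℤ/34ℤ, x = 25(y − 4) mod 34 satisfies h(x) = 15·25(y − 4) + 4 ≡ y (since 15·25 ≡ 1 mod 34). So every y has a preimage.
Hence h is surjective.
Since h is surjective, we compute h⁻¹(33): solve 15x + 4 ≡ 33 (mod 34), i.e. 15x ≡ 29 (mod 34).
Multiplying by 15⁻¹ = 25 gives x ≡ 25·29 = 725 = 21·34 + 11 ≡ 11 (mod 34).
Check: h(11) = 15·11 + 4 = 169 = 4·34 + 33 ≡ 33 (mod 34).

11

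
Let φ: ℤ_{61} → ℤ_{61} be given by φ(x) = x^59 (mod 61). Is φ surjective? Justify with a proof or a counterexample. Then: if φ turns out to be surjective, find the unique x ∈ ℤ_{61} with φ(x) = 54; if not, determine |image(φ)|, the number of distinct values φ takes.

26

Since 61 is prime, the nonzero elements of ℤ_{61} form a cyclic group of order 60.
As gcd(59, 60) = 1, raising to the 59th power is a bijection on this group: if a^59 ≡ b^59 then (ab^{−1})^59 = 1, and the only element of order dividing gcd(59, 60) = 1 is 1, so a = b.
With φ(0) = 0 this makes φ injective on all of ℤ_{61}, hence bijective (finite equal-size domain and codomain). In particular φ is surjective.
Since φ is surjective, we find the preimage of 54. The inverse of x ↦ x^59 on (ℤ_{61})^× is x ↦ x^59, because 59·59 = 3481 = 58·60 + 1 ≡ 1 (mod 60) and x^{60} = 1 for x ≠ 0 (Fermat). So φ⁻¹(54) = 54^59 mod 61.
Repeated squaring mod 61: 54^1 ≡ 54, 54^2 ≡ 54² = 2916 ≡ 49, 54^4 ≡ 49² = 2401 ≡ 22, 54^8 ≡ 22² = 484 ≡ 57, 54^16 ≡ 57² = 3249 ≡ 16, 54^32 ≡ 16² = 256 ≡ 12. Since 59 = 32 + 16 + 8 + 2 + 1, 54^59 ≡ 12·16·57·49·54: 12·16 = 192 ≡ 9, then 9·57 = 513 ≡ 25, then 25·49 = 1225 ≡ 5, then 5·54 = 270 ≡ 26. So 54^59 ≡ 26 (mod 61).
Hence φ⁻¹(54) = 26.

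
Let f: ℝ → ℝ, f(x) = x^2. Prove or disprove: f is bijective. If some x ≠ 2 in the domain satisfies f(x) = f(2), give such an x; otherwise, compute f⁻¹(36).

f(2) = 4 = (−2)^2 = f(−2) (since 2 is even), with 2 ≠ −2. So f is not injective, hence not bijective.
For the follow-up, such an x exists: taking x = −2 ∈ ℝ gives f(−2) = 4 = f(2) with −2 ≠ 2.

-2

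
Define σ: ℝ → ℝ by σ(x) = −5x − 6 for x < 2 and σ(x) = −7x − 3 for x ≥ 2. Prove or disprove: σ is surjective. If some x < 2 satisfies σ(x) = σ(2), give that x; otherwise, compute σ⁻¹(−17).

2

Both pieces are strictly decreasing (slopes −5 and −7), so each is injective on its own interval.
The left piece maps (−∞, 2) onto (−16, ∞); the right piece maps [2, ∞) onto (−∞, −17].
The union (−16, ∞) ∪ (−∞, −17] omits the interval between −16 and −17; in particular −16 has no preimage. So σ is not surjective.
Because the two images are disjoint, no x < 2 has σ(x) = σ(2), so we compute σ⁻¹(−17): −17 lies in (−∞, −17], so solve −7x − 3 = −17: x = (−17 + 3)/(−7) = 2.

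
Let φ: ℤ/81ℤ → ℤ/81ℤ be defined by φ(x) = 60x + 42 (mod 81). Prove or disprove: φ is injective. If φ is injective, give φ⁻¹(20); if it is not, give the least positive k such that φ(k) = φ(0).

We have gcd(60, 81) = 3 > 1. Taking x_1 = 0 and x_2 = 27: φ(0) = 42 and φ(27) = 60·27 + 42 = 1662 ≡ 42 (mod 81).
So φ(0) = φ(27) while 0 ≠ 27, hence φ is not injective.
Since φ is not injective, we find the least positive k with φ(k) = φ(0): this means 60k ≡ 0 (mod 81), i.e. 81 ∣ 60k. Since gcd(60, 81) = 3, dividing through by 3 this holds exactly when 27 ∣ 20k, and as gcd(20, 27) = 1, exactly when 27 ∣ k.
The smallest positive such k is 27.

27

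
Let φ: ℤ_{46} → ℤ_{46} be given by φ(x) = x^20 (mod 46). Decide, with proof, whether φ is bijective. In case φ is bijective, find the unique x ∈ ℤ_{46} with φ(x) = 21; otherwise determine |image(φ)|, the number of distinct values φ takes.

24

φ(22): Repeated squaring mod 46: 22^1 ≡ 22, 22^2 ≡ 22² = 484 ≡ 24, 22^4 ≡ 24² = 576 ≡ 24, 22^8 ≡ 24² = 576 ≡ 24, 22^16 ≡ 24² = 576 ≡ 24. Since 20 = 16 + 4, 22^20 ≡ 24·24: 24·24 = 576 ≡ 24. So 22^20 ≡ 24 (mod 46).
φ(24): Repeated squaring mod 46: 24^1 ≡ 24, 24^2 ≡ 24² = 576 ≡ 24, 24^4 ≡ 24² = 576 ≡ 24, 24^8 ≡ 24² = 576 ≡ 24, 24^16 ≡ 24² = 576 ≡ 24. Since 20 = 16 + 4, 24^20 ≡ 24·24: 24·24 = 576 ≡ 24. So 24^20 ≡ 24 (mod 46).
So φ(22) = φ(24) = 24 while 22 ≠ 24, therefore φ is not injective, hence not bijective.
Since φ is not bijective, we determine |image(φ)|. Computing x^20 mod 46 for each x (by repeated squaring, reducing mod 46 at every step), the values φ(0), φ(1), …, φ(45) are: 0, 1, 6, 41, 36, 35, 16, 31, 32, 25, 26, 27, 4, 3, 2, 9, 8, 39, 12, 13, 18, 29, 24, 23, 24, 29, 18, 13, 12, 39, 8, 9, 2, 3, 4, 27, 26, 25, 32, 31, 16, 35, 36, 41, 6, 1.
The distinct values are {0, 1, 2, 3, 4, 6, 8, 9, 12, 13, 16, 18, 23, 24, 25, 26, 27, 29, 31, 32, 35, 36, 39, 41}; there are 24 of them.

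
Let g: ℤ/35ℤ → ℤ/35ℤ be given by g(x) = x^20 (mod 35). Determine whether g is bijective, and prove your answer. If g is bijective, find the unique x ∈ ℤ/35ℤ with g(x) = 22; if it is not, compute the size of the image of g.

g(3): Repeated squaring mod 35: 3^1 ≡ 3, 3^2 ≡ 3² = 9, 3^4 ≡ 9² = 81 ≡ 11, 3^8 ≡ 11² = 121 ≡ 16, 3^16 ≡ 16² = 256 ≡ 11. Since 20 = 16 + 4, 3^20 ≡ 11·11: 11·11 = 121 ≡ 16. So 3^20 ≡ 16 (mod 35).
g(4): Repeated squaring mod 35: 4^1 ≡ 4, 4^2 ≡ 4² = 16, 4^4 ≡ 16² = 256 ≡ 11, 4^8 ≡ 11² = 121 ≡ 16, 4^16 ≡ 16² = 256 ≡ 11. Since 20 = 16 + 4, 4^20 ≡ 11·11: 11·11 = 121 ≡ 16. So 4^20 ≡ 16 (mod 35).
So g(3) = g(4) = 16 while 3 ≠ 4, hence g is not injective, hence not bijective.
Since g is not bijective, we determine |image(g)|. Computing x^20 mod 35 for each x (by repeated squaring, reducing mod 35 at every step), the values g(0), g(1), …, g(34) are: 0, 1, 11, 16, 16, 25, 1, 21, 1, 11, 30, 16, 11, 1, 21, 15, 11, 16, 16, 11, 15, 21, 1, 11, 16, 30, 11, 1, 21, 1, 25, 16, 16, 11, 1.
The distinct values are {0, 1, 11, 15, 16, 21, 25, 30}; there are 8 of them.

8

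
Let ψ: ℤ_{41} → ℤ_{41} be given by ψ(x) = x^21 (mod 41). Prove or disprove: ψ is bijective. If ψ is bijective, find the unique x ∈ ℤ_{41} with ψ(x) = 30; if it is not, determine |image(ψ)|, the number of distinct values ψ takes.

Since 41 is prime, the nonzero elements of ℤ_{41} form a cyclic group of order 40.
As gcd(21, 40) = 1, raising to the 21st power is a bijection on this group: if s^21 ≡ t^21 then (st^{−1})^21 = 1, and the only element of order dividing gcd(21, 40) = 1 is 1, so s = t.
With ψ(0) = 0 this makes ψ injective on all of ℤ_{41}, hence bijective (finite equal-size domain and codomain). In particular ψ is bijective.
Since ψ is bijective, we find the preimage of 30. The inverse of x ↦ x^21 on (ℤ_{41})^× is x ↦ x^21, because 21·21 = 441 = 11·40 + 1 ≡ 1 (mod 40) and x^{40} = 1 for x ≠ 0 (Fermat). So ψ⁻¹(30) = 30^21 mod 41.
Repeated squaring mod 41: 30^1 ≡ 30, 30^2 ≡ 30² = 900 ≡ 39, 30^4 ≡ 39² = 1521 ≡ 4, 30^8 ≡ 4² = 16, 30^16 ≡ 16² = 256 ≡ 10. Since 21 = 16 + 4 + 1, 30^21 ≡ 10·4·30: 10·4 = 40, then 40·30 = 1200 ≡ 11. So 30^21 ≡ 11 (mod 41).
Hence ψ⁻¹(30) = 11.

11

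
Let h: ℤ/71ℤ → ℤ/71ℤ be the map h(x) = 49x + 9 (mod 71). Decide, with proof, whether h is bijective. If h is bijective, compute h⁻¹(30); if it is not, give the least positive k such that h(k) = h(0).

By definition, h is injective if h(u) = h(v) implies u = v.
If h(u) = h(v), then 49u ≡ 49v (mod 71). Because gcd(49, 71) = 1, we may cancel 49 to get u ≡ v (mod 71).
We now compute 49⁻¹ mod 71 explicitly. Euclid's algorithm: 71 = 1·49 + 22, 49 = 2·22 + 5, 22 = 4·5 + 2, 5 = 2·2 + 1; back-substituting gives 1 = 29·49 − 20·71, so 49⁻¹ ≡ 29 (mod 71).
For any y ∈ ℤ/71ℤ, x = 29(y − 9) mod 71 satisfies h(x) = 49·29(y − 9) + 9 ≡ y (since 49·29 ≡ 1 mod 71). So every y has a preimage.
Hence h is bijective.
Since h is bijective, we find h⁻¹(30): we need 49x ≡ 30 − 9 ≡ 21 (mod 71). Using 49⁻¹ = 29: x ≡ 29·21 = 609 = 8·71 + 41, so x = 41.
Check: h(41) = 49·41 + 9 = 2018 = 28·71 + 30 ≡ 30 (mod 71).

41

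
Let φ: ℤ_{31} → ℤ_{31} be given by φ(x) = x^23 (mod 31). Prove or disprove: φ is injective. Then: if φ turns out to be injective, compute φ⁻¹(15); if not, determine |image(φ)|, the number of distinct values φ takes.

Since 31 is prime, the nonzero elements of ℤ_{31} form a cyclic group of order 30.
As gcd(23, 30) = 1, raising to the 23rd power is a bijection on this group: if a^23 ≡ b^23 then (ab^{−1})^23 = 1, and the only element of order dividing gcd(23, 30) = 1 is 1, so a = b.
With φ(0) = 0 this makes φ injective on all of ℤ_{31}, hence bijective (finite equal-size domain and codomain). In particular φ is injective.
Since φ is injective, we find the preimage of 15. The inverse of x ↦ x^23 on (ℤ_{31})^× is x ↦ x^17, because 23·17 = 391 = 13·30 + 1 ≡ 1 (mod 30) and x^{30} = 1 for x ≠ 0 (Fermat). So φ⁻¹(15) = 15^17 mod 31.
Repeated squaring mod 31: 15^1 ≡ 15, 15^2 ≡ 15² = 225 ≡ 8, 15^4 ≡ 8² = 64 ≡ 2, 15^8 ≡ 2² = 4, 15^16 ≡ 4² = 16. Since 17 = 16 + 1, 15^17 ≡ 16·15: 16·15 = 240 ≡ 23. So 15^17 ≡ 23 (mod 31).
Hence φ⁻¹(15) = 23.

23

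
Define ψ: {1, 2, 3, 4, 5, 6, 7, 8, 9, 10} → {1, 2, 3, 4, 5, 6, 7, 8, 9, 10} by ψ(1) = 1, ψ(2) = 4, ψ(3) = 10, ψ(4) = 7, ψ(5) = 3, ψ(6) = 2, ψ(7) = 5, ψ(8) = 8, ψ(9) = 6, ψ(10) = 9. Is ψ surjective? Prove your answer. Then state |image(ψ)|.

10

Every element of the codomain has a preimage: 1 = ψ(1), 2 = ψ(6), 3 = ψ(5), 4 = ψ(2), 5 = ψ(7), 6 = ψ(9), 7 = ψ(4), 8 = ψ(8), 9 = ψ(10), 10 = ψ(3).
Hence ψ is surjective.
The image of ψ is {1, 2, 3, 4, 5, 6, 7, 8, 9, 10}, which has 10 elements.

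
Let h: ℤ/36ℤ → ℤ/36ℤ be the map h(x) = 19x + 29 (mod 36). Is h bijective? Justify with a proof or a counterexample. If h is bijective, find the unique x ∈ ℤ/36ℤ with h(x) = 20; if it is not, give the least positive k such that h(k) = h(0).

9

Recall: h is injective if h(s) = h(t) implies s = t.
If h(s) = h(t), then 19s ≡ 19t (mod 36). Because gcd(19, 36) = 1, we may cancel 19 to get s ≡ t (mod 36).
We now compute 19⁻¹ mod 36 explicitly. Euclid's algorithm: 36 = 1·19 + 17, 19 = 1·17 + 2, 17 = 8·2 + 1; back-substituting gives 1 = 19·19 − 10·36, so 19⁻¹ ≡ 19 (mod 36).
For any y ∈ ℤ/36ℤ, x = 19(y − 29) mod 36 satisfies h(x) = 19·19(y − 29) + 29 ≡ y (since 19·19 ≡ 1 mod 36). So every y has a preimage.
Thus h is bijective.
Since h is bijective, we compute h⁻¹(20): solve 19x + 29 ≡ 20 (mod 36), i.e. 19x ≡ 27 (mod 36).
Multiplying by 19⁻¹ = 19 gives x ≡ 19·27 = 513 = 14·36 + 9 ≡ 9 (mod 36).
Check: h(9) = 19·9 + 29 = 200 = 5·36 + 20 ≡ 20 (mod 36).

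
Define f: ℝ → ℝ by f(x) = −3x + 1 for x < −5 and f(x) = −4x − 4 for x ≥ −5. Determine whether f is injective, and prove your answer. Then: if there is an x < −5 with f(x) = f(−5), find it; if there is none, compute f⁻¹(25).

Both pieces are strictly decreasing (slopes −3 and −4), so each is injective on its own interval.
The left piece maps (−∞, −5) onto (16, ∞); the right piece maps [−5, ∞) onto (−∞, 16].
These images are disjoint, so no value is attained by both pieces. Thus f is injective.
Because the two images are disjoint, no x < −5 has f(x) = f(−5), so we compute f⁻¹(25): 25 lies in (16, ∞), so solve −3x + 1 = 25: x = (25 − 1)/(−3) = −8.

-8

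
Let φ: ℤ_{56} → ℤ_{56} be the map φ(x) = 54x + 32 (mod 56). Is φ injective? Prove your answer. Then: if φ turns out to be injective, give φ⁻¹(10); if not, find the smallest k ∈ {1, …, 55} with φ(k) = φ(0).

Recall: injectivity means: for all u, v in the domain, φ(u) = φ(v) implies u = v.
We have gcd(54, 56) = 2 > 1. Taking u = 0 and v = 28: φ(0) = 32 and φ(28) = 54·28 + 32 = 1544 ≡ 32 (mod 56).
So φ(0) = φ(28) while 0 ≠ 28, hence φ is not injective.
Since φ is not injective, we find the least positive k with φ(k) = φ(0): this means 54k ≡ 0 (mod 56), i.e. 56 ∣ 54k. Since gcd(54, 56) = 2, dividing through by 2 this holds exactly when 28 ∣ 27k, and as gcd(27, 28) = 1, exactly when 28 ∣ k.
The smallest positive such k is 28.

28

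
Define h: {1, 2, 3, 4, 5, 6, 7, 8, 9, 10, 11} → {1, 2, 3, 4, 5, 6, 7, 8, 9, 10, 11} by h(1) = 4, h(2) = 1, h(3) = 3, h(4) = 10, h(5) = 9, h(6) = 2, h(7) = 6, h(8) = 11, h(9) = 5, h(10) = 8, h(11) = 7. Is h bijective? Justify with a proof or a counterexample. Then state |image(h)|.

The values 4, 1, 3, 10, 9, 2, 6, 11, 5, 8, 7 are a permutation of {1, 2, 3, 4, 5, 6, 7, 8, 9, 10, 11}: each element appears exactly once.
So h is injective and surjective, hence bijective.
The image of h is {1, 2, 3, 4, 5, 6, 7, 8, 9, 10, 11}, which has 11 elements.

11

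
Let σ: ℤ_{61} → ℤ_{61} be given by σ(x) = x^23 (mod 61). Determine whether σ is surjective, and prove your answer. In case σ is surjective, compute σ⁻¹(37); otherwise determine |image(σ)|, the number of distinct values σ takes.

Since 61 is prime, the nonzero elements of ℤ_{61} form a cyclic group of order 60.
As gcd(23, 60) = 1, raising to the 23rd power is a bijection on this group: if x_1^23 ≡ x_2^23 then (x_1x_2^{−1})^23 = 1, and the only element of order dividing gcd(23, 60) = 1 is 1, so x_1 = x_2.
With σ(0) = 0 this makes σ injective on all of ℤ_{61}, hence bijective (finite equal-size domain and codomain). In particular σ is surjective.
Since σ is surjective, we find the preimage of 37. The inverse of x ↦ x^23 on (ℤ_{61})^× is x ↦ x^47, because 23·47 = 1081 = 18·60 + 1 ≡ 1 (mod 60) and x^{60} = 1 for x ≠ 0 (Fermat). So σ⁻¹(37) = 37^47 mod 61.
Repeated squaring mod 61: 37^1 ≡ 37, 37^2 ≡ 37² = 1369 ≡ 27, 37^4 ≡ 27² = 729 ≡ 58, 37^8 ≡ 58² = 3364 ≡ 9, 37^16 ≡ 9² = 81 ≡ 20, 37^32 ≡ 20² = 400 ≡ 34. Since 47 = 32 + 8 + 4 + 2 + 1, 37^47 ≡ 34·9·58·27·37: 34·9 = 306 ≡ 1, then 1·58 = 58, then 58·27 = 1566 ≡ 41, then 41·37 = 1517 ≡ 53. So 37^47 ≡ 53 (mod 61).
Hence σ⁻¹(37) = 53.

53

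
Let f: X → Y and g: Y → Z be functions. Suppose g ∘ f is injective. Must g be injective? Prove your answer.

No. Take X = {1, 2, 3}, Y = {1, 2, 3, 4}, Z = {1, 2, 3, 4}, f(a) = a for each a ∈ X, and g(b) = 3 if b ∈ {3, 4} else g(b) = b.
Then g ∘ f = f is injective (X ⊂ Y and f is the inclusion), but g(3) = g(4) = 3 with 3 ≠ 4, so g is not injective.

not injective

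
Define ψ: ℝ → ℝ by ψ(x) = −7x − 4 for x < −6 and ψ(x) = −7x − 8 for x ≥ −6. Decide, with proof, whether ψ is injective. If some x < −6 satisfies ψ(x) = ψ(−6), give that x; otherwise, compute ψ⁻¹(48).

-52/7

Both pieces are strictly decreasing (slopes −7 and −7), so each is injective on its own interval.
The left piece maps (−∞, −6) onto (38, ∞); the right piece maps [−6, ∞) onto (−∞, 34].
These images are disjoint, so no value is attained by both pieces. Therefore ψ is injective.
Because the two images are disjoint, no x < −6 has ψ(x) = ψ(−6), so we compute ψ⁻¹(48): 48 lies in (38, ∞), so solve −7x − 4 = 48: x = (48 + 4)/(−7) = −52/7.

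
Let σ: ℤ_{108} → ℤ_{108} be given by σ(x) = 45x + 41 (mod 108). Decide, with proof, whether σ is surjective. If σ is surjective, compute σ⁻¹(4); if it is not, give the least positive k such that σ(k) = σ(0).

Since gcd(45, 108) = 9, we have 45x ≡ 0 (mod 9) for all x, so σ(x) ≡ 5 (mod 9).
But 0 ≢ 5 (mod 9), so 0 ∈ ℤ_{108} has no preimage. Hence σ is not surjective.
Since σ is not surjective, we find the least positive k with σ(k) = σ(0): this means 45k ≡ 0 (mod 108), i.e. 108 ∣ 45k. Since gcd(45, 108) = 9, dividing through by 9 this holds exactly when 12 ∣ 5k, and as gcd(5, 12) = 1, exactly when 12 ∣ k.
The smallest positive such k is 12.

12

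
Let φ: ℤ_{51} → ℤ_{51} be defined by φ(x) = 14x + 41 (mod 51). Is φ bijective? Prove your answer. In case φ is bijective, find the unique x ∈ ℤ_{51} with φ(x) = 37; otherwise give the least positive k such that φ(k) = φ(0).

7

If φ(a) = φ(b), then 14a ≡ 14b (mod 51). Because gcd(14, 51) = 1, we may cancel 14 to get a ≡ b (mod 51).
We now compute 14⁻¹ mod 51 explicitly. Euclid's algorithm: 51 = 3·14 + 9, 14 = 1·9 + 5, 9 = 1·5 + 4, 5 = 1·4 + 1; back-substituting gives 1 = 11·14 − 3·51, so 14⁻¹ ≡ 11 (mod 51).
For any y ∈ ℤ_{51}, x = 11(y − 41) mod 51 satisfies φ(x) = 14·11(y − 41) + 41 ≡ y (since 14·11 ≡ 1 mod 51). So every y has a preimage.
Thus φ is bijective.
Since φ is bijective, we find φ⁻¹(37): we need 14x ≡ 37 − 41 ≡ 47 (mod 51). Using 14⁻¹ = 11: x ≡ 11·47 = 517 = 10·51 + 7, so x = 7.
Check: φ(7) = 14·7 + 41 = 139 = 2·51 + 37 ≡ 37 (mod 51).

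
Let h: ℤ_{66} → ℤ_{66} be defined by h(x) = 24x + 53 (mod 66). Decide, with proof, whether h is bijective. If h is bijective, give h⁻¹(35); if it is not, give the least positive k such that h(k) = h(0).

11

We have gcd(24, 66) = 6 > 1. Taking x_1 = 0 and x_2 = 11: h(0) = 53 and h(11) = 24·11 + 53 = 317 ≡ 53 (mod 66).
So h(0) = h(11) while 0 ≠ 11, so h is not injective, hence not bijective.
Since h is not bijective, we find the least positive k with h(k) = h(0): this means 24k ≡ 0 (mod 66), i.e. 66 ∣ 24k. Since gcd(24, 66) = 6, dividing through by 6 this holds exactly when 11 ∣ 4k, and as gcd(4, 11) = 1, exactly when 11 ∣ k.
The smallest positive such k is 11.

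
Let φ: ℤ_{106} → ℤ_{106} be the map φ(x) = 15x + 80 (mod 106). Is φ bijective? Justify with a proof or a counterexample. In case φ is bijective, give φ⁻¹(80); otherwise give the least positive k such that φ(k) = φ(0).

Recall: φ is injective when φ(u) = φ(v) forces u = v.
Suppose φ(u) = φ(v) in ℤ_{106}. Then 15u + 80 ≡ 15v + 80 (mod 106), hence 15(u − v) ≡ 0 (mod 106).
Since gcd(15, 106) = 1, 15 is invertible modulo 106, therefore u − v ≡ 0 (mod 106), i.e. u = v.
We now compute 15⁻¹ mod 106 explicitly. Euclid's algorithm: 106 = 7·15 + 1; back-substituting gives 1 = 99·15 − 14·106, so 15⁻¹ ≡ 99 (mod 106).
Then y ↦ 99(y − 80) is a two-sided inverse to φ, so every y ∈ ℤ_{106} has a preimage.
Therefore φ is bijective.
Since φ is bijective, we find φ⁻¹(80): we need 15x ≡ 80 − 80 ≡ 0 (mod 106). Using 15⁻¹ = 99: x ≡ 99·0 = 0, so x = 0.
Check: φ(0) = 15·0 + 80 = 80 ≡ 80 (mod 106).

0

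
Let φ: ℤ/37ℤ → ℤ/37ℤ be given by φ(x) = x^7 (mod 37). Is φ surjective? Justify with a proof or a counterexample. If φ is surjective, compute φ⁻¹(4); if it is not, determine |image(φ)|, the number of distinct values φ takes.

Since 37 is prime, the nonzero elements of ℤ/37ℤ form a cyclic group of order 36.
As gcd(7, 36) = 1, raising to the 7th power is a bijection on this group: if u^7 ≡ v^7 then (uv^{−1})^7 = 1, and the only element of order dividing gcd(7, 36) = 1 is 1, so u = v.
With φ(0) = 0 this makes φ injective on all of ℤ/37ℤ, hence bijective (finite equal-size domain and codomain). In particular φ is surjective.
Since φ is surjective, we find the preimage of 4. The inverse of x ↦ x^7 on (ℤ/37ℤ)^× is x ↦ x^31, because 7·31 = 217 = 6·36 + 1 ≡ 1 (mod 36) and x^{36} = 1 for x ≠ 0 (Fermat). So φ⁻¹(4) = 4^31 mod 37.
Repeated squaring mod 37: 4^1 ≡ 4, 4^2 ≡ 4² = 16, 4^4 ≡ 16² = 256 ≡ 34, 4^8 ≡ 34² = 1156 ≡ 9, 4^16 ≡ 9² = 81 ≡ 7. Since 31 = 16 + 8 + 4 + 2 + 1, 4^31 ≡ 7·9·34·16·4: 7·9 = 63 ≡ 26, then 26·34 = 884 ≡ 33, then 33·16 = 528 ≡ 10, then 10·4 = 40 ≡ 3. So 4^31 ≡ 3 (mod 37).
Hence φ⁻¹(4) = 3.

3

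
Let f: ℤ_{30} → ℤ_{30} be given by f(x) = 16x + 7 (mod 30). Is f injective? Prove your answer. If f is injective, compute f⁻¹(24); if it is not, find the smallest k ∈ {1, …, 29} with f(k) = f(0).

We have gcd(16, 30) = 2 > 1. Taking u = 0 and v = 15: f(0) = 7 and f(15) = 16·15 + 7 = 247 ≡ 7 (mod 30).
So f(0) = f(15) while 0 ≠ 15, hence f is not injective.
Since f is not injective, we find the least positive k with f(k) = f(0): this means 16k ≡ 0 (mod 30), i.e. 30 ∣ 16k. Since gcd(16, 30) = 2, dividing through by 2 this holds exactly when 15 ∣ 8k, and as gcd(8, 15) = 1, exactly when 15 ∣ k.
The smallest positive such k is 15.

15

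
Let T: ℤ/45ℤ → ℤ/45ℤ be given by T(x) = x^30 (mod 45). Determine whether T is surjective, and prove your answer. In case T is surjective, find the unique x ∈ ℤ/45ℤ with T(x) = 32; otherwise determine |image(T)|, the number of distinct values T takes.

T(1) = 1^30 = 1.
T(4): Repeated squaring mod 45: 4^1 ≡ 4, 4^2 ≡ 4² = 16, 4^4 ≡ 16² = 256 ≡ 31, 4^8 ≡ 31² = 961 ≡ 16, 4^16 ≡ 16² = 256 ≡ 31. Since 30 = 16 + 8 + 4 + 2, 4^30 ≡ 31·16·31·16: 31·16 = 496 ≡ 1, then 1·31 = 31, then 31·16 = 496 ≡ 1. So 4^30 ≡ 1 (mod 45).
So T(1) = T(4) = 1 while 1 ≠ 4, so T is not injective.
A non-injective map from the 45-element set ℤ/45ℤ to itself takes at most 44 distinct values, so it cannot be surjective. So T is not surjective.
Since T is not surjective, we determine |image(T)|. Computing x^30 mod 45 for each x (by repeated squaring, reducing mod 45 at every step), the values T(0), T(1), …, T(44) are: 0, 1, 19, 9, 1, 10, 36, 19, 19, 36, 10, 1, 9, 19, 1, 0, 1, 19, 9, 1, 10, 36, 19, 19, 36, 10, 1, 9, 19, 1, 0, 1, 19, 9, 1, 10, 36, 19, 19, 36, 10, 1, 9, 19, 1.
The distinct values are {0, 1, 9, 10, 19, 36}; there are 6 of them.

6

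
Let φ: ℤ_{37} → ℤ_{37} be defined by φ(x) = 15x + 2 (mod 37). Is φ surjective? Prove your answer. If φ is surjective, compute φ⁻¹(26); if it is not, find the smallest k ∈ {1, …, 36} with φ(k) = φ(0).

9

Recall that φ is surjective if every y in the codomain equals φ(x) for some x in the domain.
Since gcd(15, 37) = 1, 15 is invertible modulo 37. Euclid's algorithm: 37 = 2·15 + 7, 15 = 2·7 + 1; back-substituting gives 1 = 5·15 − 2·37, so 15⁻¹ ≡ 5 (mod 37).
Then y ↦ 5(y − 2) is a two-sided inverse to φ, so every y ∈ ℤ_{37} has a preimage.
So φ is surjective.
Since φ is surjective, we find φ⁻¹(26): we need 15x ≡ 26 − 2 ≡ 24 (mod 37). Using 15⁻¹ = 5: x ≡ 5·24 = 120 = 3·37 + 9, so x = 9.
Check: φ(9) = 15·9 + 2 = 137 = 3·37 + 26 ≡ 26 (mod 37).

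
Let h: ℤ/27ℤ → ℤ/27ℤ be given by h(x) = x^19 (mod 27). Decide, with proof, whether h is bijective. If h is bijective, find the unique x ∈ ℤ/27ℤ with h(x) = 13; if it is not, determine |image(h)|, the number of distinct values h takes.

19

h(0) = 0^19 = 0.
h(3): Repeated squaring mod 27: 3^1 ≡ 3, 3^2 ≡ 3² = 9, 3^4 ≡ 9² = 81 ≡ 0, 3^8 ≡ 0² = 0, 3^16 ≡ 0² = 0. Since 19 = 16 + 2 + 1, 3^19 ≡ 0·9·3: 0·9 = 0, then 0·3 = 0. So 3^19 ≡ 0 (mod 27).
So h(0) = h(3) = 0 while 0 ≠ 3, so h is not injective, hence not bijective.
Since h is not bijective, we determine |image(h)|. Computing x^19 mod 27 for each x (by repeated squaring, reducing mod 27 at every step), the values h(0), h(1), …, h(26) are: 0, 1, 2, 0, 4, 5, 0, 7, 8, 0, 10, 11, 0, 13, 14, 0, 16, 17, 0, 19, 20, 0, 22, 23, 0, 25, 26.
The distinct values are {0, 1, 2, 4, 5, 7, 8, 10, 11, 13, 14, 16, 17, 19, 20, 22, 23, 25, 26}; there are 19 of them.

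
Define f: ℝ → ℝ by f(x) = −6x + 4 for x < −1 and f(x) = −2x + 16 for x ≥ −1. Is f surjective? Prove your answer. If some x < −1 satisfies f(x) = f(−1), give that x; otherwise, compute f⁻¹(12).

Both pieces are strictly decreasing (slopes −6 and −2), so each is injective on its own interval.
The left piece maps (−∞, −1) onto (10, ∞); the right piece maps [−1, ∞) onto (−∞, 18].
The union (10, ∞) ∪ (−∞, 18] covers ℝ, so f is surjective.
For the follow-up: the images overlap, so an x < −1 with f(x) = f(−1) exists. f(−1) = 18; solving −6x + 4 = 18 for x < −1 gives x = (18 − 4)/(−6) = −7/3.

-7/3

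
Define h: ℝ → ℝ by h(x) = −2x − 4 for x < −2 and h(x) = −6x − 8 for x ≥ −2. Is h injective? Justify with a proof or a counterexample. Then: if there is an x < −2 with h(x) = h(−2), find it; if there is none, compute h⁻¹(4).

-4

Both pieces are strictly decreasing (slopes −2 and −6), so each is injective on its own interval.
The left piece maps (−∞, −2) onto (0, ∞); the right piece maps [−2, ∞) onto (−∞, 4].
These images overlap. In particular h(−2) = 4 (right piece), and solving −2x − 4 = 4 on the left piece gives x = −4 < −2.
So h(−4) = h(−2) with −4 ≠ −2, and h is not injective. This x = −4 is the requested value below −2.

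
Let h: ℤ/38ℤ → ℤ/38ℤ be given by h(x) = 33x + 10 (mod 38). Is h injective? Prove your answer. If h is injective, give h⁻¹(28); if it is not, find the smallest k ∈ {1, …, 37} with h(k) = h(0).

4

If h(x_1) = h(x_2), then 33x_1 ≡ 33x_2 (mod 38). Because gcd(33, 38) = 1, we may cancel 33 to get x_1 ≡ x_2 (mod 38).
Thus h is injective.
We now compute 33⁻¹ mod 38 explicitly. Euclid's algorithm: 38 = 1·33 + 5, 33 = 6·5 + 3, 5 = 1·3 + 2, 3 = 1·2 + 1; back-substituting gives 1 = 15·33 − 13·38, so 33⁻¹ ≡ 15 (mod 38).
Since h is injective, we find h⁻¹(28): we need 33x ≡ 28 − 10 ≡ 18 (mod 38). Using 33⁻¹ = 15: x ≡ 15·18 = 270 = 7·38 + 4, so x = 4.
Check: h(4) = 33·4 + 10 = 142 = 3·38 + 28 ≡ 28 (mod 38).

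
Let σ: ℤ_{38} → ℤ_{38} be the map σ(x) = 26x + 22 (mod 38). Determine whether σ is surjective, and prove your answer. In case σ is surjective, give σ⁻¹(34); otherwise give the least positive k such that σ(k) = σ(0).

Since gcd(26, 38) = 2, we have 26x ≡ 0 (mod 2) for all x, so σ(x) ≡ 0 (mod 2).
But 1 ≢ 0 (mod 2), so 1 ∈ ℤ_{38} has no preimage. So σ is not surjective.
Since σ is not surjective, we find the least positive k with σ(k) = σ(0): this means 26k ≡ 0 (mod 38), i.e. 38 ∣ 26k. Since gcd(26, 38) = 2, dividing through by 2 this holds exactly when 19 ∣ 13k, and as gcd(13, 19) = 1, exactly when 19 ∣ k.
The smallest positive such k is 19.

19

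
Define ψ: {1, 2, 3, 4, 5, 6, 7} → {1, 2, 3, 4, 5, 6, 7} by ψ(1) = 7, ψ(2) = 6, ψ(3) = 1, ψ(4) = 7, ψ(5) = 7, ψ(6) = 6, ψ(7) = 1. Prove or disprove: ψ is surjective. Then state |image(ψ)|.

No element maps to 2, so ψ is not surjective.
The image of ψ is {1, 6, 7}, which has 3 elements.

3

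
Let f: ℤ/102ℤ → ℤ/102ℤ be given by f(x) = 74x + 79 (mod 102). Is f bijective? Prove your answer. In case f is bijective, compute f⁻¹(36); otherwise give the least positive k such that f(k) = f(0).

Recall: injectivity means: for all a, b in the domain, f(a) = f(b) implies a = b.
We have gcd(74, 102) = 2 > 1. Taking a = 0 and b = 51: f(0) = 79 and f(51) = 74·51 + 79 = 3853 ≡ 79 (mod 102).
So f(0) = f(51) while 0 ≠ 51, thus f is not injective, hence not bijective.
Since f is not bijective, we find the least positive k with f(k) = f(0): this means 74k ≡ 0 (mod 102), i.e. 102 ∣ 74k. Since gcd(74, 102) = 2, dividing through by 2 this holds exactly when 51 ∣ 37k, and as gcd(37, 51) = 1, exactly when 51 ∣ k.
The smallest positive such k is 51.

51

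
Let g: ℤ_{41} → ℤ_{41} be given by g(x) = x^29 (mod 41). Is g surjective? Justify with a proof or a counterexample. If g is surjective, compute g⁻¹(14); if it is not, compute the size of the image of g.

27

Since 41 is prime, the nonzero elements of ℤ_{41} form a cyclic group of order 40.
As gcd(29, 40) = 1, raising to the 29th power is a bijection on this group: if a^29 ≡ b^29 then (ab^{−1})^29 = 1, and the only element of order dividing gcd(29, 40) = 1 is 1, so a = b.
With g(0) = 0 this makes g injective on all of ℤ_{41}, hence bijective (finite equal-size domain and codomain). In particular g is surjective.
Since g is surjective, we find the preimage of 14. The inverse of x ↦ x^29 on (ℤ_{41})^× is x ↦ x^29, because 29·29 = 841 = 21·40 + 1 ≡ 1 (mod 40) and x^{40} = 1 for x ≠ 0 (Fermat). So g⁻¹(14) = 14^29 mod 41.
Repeated squaring mod 41: 14^1 ≡ 14, 14^2 ≡ 14² = 196 ≡ 32, 14^4 ≡ 32² = 1024 ≡ 40, 14^8 ≡ 40² = 1600 ≡ 1, 14^16 ≡ 1² = 1. Since 29 = 16 + 8 + 4 + 1, 14^29 ≡ 1·1·40·14: 1·1 = 1, then 1·40 = 40, then 40·14 = 560 ≡ 27. So 14^29 ≡ 27 (mod 41).
Hence g⁻¹(14) = 27.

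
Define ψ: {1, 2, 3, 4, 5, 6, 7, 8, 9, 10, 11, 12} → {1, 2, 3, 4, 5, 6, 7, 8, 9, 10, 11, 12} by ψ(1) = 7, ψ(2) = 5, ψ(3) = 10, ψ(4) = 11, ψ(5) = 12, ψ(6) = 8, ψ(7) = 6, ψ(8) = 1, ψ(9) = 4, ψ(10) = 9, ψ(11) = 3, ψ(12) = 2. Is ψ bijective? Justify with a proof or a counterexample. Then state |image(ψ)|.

The values 7, 5, 10, 11, 12, 8, 6, 1, 4, 9, 3, 2 are a permutation of {1, 2, 3, 4, 5, 6, 7, 8, 9, 10, 11, 12}: each element appears exactly once.
So ψ is injective and surjective, hence bijective.
The image of ψ is {1, 2, 3, 4, 5, 6, 7, 8, 9, 10, 11, 12}, which has 12 elements.

12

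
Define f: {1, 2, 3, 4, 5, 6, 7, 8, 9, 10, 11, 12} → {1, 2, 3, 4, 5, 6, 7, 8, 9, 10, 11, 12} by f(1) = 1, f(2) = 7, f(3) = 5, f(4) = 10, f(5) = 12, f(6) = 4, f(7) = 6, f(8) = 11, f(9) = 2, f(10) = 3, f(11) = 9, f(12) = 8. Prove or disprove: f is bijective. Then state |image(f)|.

12

The values 1, 7, 5, 10, 12, 4, 6, 11, 2, 3, 9, 8 are a permutation of {1, 2, 3, 4, 5, 6, 7, 8, 9, 10, 11, 12}: each element appears exactly once.
So f is injective and surjective, hence bijective.
The image of f is {1, 2, 3, 4, 5, 6, 7, 8, 9, 10, 11, 12}, which has 12 elements.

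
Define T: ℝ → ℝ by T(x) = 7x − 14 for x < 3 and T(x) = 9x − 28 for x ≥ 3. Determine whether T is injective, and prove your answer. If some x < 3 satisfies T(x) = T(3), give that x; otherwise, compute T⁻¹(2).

13/7

Both pieces are strictly increasing (slopes 7 and 9), so each is injective on its own interval.
The left piece maps (−∞, 3) onto (−∞, 7); the right piece maps [3, ∞) onto [−1, ∞).
These images overlap. In particular T(3) = −1 (right piece), and solving 7x − 14 = −1 on the left piece gives x = 13/7 < 3.
So T(13/7) = T(3) with 13/7 ≠ 3, and T is not injective. This x = 13/7 is the requested value below 3.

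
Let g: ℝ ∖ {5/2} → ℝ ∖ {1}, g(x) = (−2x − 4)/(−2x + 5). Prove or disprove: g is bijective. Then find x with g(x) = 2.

7

Suppose g(u) = g(v). Cross-multiplying: (−2u − 4)(−2v + 5) = (−2v − 4)(−2u + 5).
Expanding both sides and cancelling the symmetric terms leaves −18·(u − v) = 0. Since −18 ≠ 0, u = v. Hence g is injective.
For any y ≠ 1, solving y(−2x + 5) = −2x − 4 for x gives a well-defined x ≠ 5/2. So g is surjective.
Hence g is bijective.
Solving g(x) = 2: cross-multiplying gives −2x − 4 = 2(−2x + 5), which rearranges to 2x = 14, so x = 7.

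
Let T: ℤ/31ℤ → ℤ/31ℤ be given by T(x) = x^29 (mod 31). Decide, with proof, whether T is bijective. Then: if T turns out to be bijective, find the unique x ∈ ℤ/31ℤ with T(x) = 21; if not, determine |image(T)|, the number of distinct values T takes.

Since 31 is prime, the nonzero elements of ℤ/31ℤ form a cyclic group of order 30.
As gcd(29, 30) = 1, raising to the 29th power is a bijection on this group: if a^29 ≡ b^29 then (ab^{−1})^29 = 1, and the only element of order dividing gcd(29, 30) = 1 is 1, so a = b.
With T(0) = 0 this makes T injective on all of ℤ/31ℤ, hence bijective (finite equal-size domain and codomain). In particular T is bijective.
Since T is bijective, we find the preimage of 21. The inverse of x ↦ x^29 on (ℤ/31ℤ)^× is x ↦ x^29, because 29·29 = 841 = 28·30 + 1 ≡ 1 (mod 30) and x^{30} = 1 for x ≠ 0 (Fermat). So T⁻¹(21) = 21^29 mod 31.
Repeated squaring mod 31: 21^1 ≡ 21, 21^2 ≡ 21² = 441 ≡ 7, 21^4 ≡ 7² = 49 ≡ 18, 21^8 ≡ 18² = 324 ≡ 14, 21^16 ≡ 14² = 196 ≡ 10. Since 29 = 16 + 8 + 4 + 1, 21^29 ≡ 10·14·18·21: 10·14 = 140 ≡ 16, then 16·18 = 288 ≡ 9, then 9·21 = 189 ≡ 3. So 21^29 ≡ 3 (mod 31).
Hence T⁻¹(21) = 3.

3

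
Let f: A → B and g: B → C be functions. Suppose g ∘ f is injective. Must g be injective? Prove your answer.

No. Take A = {0}, B = {0, 1, 2}, C = {0, 1, 2}, f(a) = a for each a ∈ A, and g(b) = 1 if b ∈ {1, 2} else g(b) = b.
Then g ∘ f = f is injective (A ⊂ B and f is the inclusion), but g(1) = g(2) = 1 with 1 ≠ 2, so g is not injective.

not injective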